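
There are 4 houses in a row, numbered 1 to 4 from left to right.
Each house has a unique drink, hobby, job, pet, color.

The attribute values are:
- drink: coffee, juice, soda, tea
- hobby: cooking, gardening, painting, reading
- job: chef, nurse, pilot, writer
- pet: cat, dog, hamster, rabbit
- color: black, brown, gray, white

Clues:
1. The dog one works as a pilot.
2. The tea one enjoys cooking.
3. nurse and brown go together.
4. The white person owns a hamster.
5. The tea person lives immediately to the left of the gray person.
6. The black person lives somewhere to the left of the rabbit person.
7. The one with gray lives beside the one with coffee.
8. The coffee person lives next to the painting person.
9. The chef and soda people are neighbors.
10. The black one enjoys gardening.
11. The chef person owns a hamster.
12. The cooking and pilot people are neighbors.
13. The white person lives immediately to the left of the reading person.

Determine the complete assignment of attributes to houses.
Solution:

House | Drink | Hobby | Job | Pet | Color
-----------------------------------------
  1   | tea | cooking | chef | hamster | white
  2   | soda | reading | pilot | dog | gray
  3   | coffee | gardening | writer | cat | black
  4   | juice | painting | nurse | rabbit | brown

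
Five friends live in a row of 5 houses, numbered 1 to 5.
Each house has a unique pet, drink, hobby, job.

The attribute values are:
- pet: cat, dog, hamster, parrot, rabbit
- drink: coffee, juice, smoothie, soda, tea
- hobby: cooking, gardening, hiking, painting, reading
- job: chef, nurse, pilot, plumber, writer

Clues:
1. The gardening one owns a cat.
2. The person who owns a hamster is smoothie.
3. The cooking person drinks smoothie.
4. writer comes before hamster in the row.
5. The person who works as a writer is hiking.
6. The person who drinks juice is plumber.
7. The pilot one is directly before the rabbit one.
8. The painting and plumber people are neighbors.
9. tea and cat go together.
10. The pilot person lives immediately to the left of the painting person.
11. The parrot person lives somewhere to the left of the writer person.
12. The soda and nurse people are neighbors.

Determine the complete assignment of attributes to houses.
Solution:

House | Pet | Drink | Hobby | Job
---------------------------------
  1   | cat | tea | gardening | pilot
  2   | rabbit | coffee | painting | chef
  3   | parrot | juice | reading | plumber
  4   | dog | soda | hiking | writer
  5   | hamster | smoothie | cooking | nurse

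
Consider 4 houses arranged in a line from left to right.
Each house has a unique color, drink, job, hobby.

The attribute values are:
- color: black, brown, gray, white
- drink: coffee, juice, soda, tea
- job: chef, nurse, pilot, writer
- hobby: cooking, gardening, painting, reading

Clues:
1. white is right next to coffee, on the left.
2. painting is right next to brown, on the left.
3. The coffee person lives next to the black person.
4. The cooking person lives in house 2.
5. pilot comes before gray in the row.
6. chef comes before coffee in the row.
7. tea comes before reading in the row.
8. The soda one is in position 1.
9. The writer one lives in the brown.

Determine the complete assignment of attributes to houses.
Solution:

House | Color | Drink | Job | Hobby
-----------------------------------
  1   | white | soda | chef | painting
  2   | brown | coffee | writer | cooking
  3   | black | tea | pilot | gardening
  4   | gray | juice | nurse | reading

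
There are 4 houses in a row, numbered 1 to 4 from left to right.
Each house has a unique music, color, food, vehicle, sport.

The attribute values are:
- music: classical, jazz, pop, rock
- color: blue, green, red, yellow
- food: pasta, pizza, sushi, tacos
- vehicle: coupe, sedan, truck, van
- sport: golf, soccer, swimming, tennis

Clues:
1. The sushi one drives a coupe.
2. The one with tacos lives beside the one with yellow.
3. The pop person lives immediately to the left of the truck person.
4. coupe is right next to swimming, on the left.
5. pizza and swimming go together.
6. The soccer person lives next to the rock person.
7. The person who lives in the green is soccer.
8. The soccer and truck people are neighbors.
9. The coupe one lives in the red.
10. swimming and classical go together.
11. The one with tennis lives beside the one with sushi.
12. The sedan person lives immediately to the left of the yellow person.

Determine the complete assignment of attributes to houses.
Solution:

House | Music | Color | Food | Vehicle | Sport
----------------------------------------------
  1   | pop | green | tacos | sedan | soccer
  2   | rock | yellow | pasta | truck | tennis
  3   | jazz | red | sushi | coupe | golf
  4   | classical | blue | pizza | van | swimming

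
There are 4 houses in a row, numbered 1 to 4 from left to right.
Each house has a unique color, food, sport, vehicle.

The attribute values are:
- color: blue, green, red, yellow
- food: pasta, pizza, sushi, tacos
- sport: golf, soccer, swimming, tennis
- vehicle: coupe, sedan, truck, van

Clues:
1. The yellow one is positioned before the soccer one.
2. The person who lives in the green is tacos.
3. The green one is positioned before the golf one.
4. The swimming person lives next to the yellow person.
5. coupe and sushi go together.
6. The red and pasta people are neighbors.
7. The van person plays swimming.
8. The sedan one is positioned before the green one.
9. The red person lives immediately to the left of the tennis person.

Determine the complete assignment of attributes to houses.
Solution:

House | Color | Food | Sport | Vehicle
--------------------------------------
  1   | red | pizza | swimming | van
  2   | yellow | pasta | tennis | sedan
  3   | green | tacos | soccer | truck
  4   | blue | sushi | golf | coupe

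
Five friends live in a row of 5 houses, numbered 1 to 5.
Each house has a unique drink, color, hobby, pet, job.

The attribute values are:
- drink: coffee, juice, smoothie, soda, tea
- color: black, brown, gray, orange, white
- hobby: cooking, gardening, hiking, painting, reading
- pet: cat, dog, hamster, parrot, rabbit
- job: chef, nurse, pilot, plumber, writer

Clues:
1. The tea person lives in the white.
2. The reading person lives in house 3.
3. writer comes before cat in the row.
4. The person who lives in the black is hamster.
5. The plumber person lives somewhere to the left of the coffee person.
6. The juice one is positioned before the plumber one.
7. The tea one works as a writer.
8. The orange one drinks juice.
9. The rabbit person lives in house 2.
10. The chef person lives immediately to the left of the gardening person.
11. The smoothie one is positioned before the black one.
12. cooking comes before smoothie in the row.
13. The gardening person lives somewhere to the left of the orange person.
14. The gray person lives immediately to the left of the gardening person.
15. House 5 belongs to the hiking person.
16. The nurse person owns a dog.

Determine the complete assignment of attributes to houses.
Solution:

House | Drink | Color | Hobby | Pet | Job
-----------------------------------------
  1   | soda | gray | cooking | parrot | chef
  2   | tea | white | gardening | rabbit | writer
  3   | juice | orange | reading | dog | nurse
  4   | smoothie | brown | painting | cat | plumber
  5   | coffee | black | hiking | hamster | pilot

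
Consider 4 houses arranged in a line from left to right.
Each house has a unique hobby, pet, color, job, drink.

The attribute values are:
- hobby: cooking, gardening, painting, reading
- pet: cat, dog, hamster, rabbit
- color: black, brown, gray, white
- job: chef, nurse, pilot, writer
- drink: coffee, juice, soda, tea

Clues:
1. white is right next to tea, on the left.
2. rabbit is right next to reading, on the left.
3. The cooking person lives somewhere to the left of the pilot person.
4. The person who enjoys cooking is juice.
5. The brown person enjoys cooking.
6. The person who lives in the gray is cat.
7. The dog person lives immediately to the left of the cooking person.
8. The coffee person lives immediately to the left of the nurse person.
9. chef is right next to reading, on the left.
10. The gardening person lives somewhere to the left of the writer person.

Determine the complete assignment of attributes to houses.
Solution:

House | Hobby | Pet | Color | Job | Drink
-----------------------------------------
  1   | gardening | rabbit | white | chef | coffee
  2   | reading | dog | black | nurse | tea
  3   | cooking | hamster | brown | writer | juice
  4   | painting | cat | gray | pilot | soda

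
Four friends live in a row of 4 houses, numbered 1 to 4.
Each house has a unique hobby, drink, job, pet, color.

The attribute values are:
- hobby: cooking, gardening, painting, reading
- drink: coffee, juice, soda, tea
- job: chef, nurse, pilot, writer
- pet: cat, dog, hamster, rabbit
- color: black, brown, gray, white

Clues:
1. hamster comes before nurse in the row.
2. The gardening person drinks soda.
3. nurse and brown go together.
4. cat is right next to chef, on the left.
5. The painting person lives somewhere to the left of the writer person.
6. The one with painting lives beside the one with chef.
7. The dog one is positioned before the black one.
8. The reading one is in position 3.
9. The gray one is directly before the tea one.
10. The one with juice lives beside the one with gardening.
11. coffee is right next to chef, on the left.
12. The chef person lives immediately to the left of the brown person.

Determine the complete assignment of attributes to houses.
Solution:

House | Hobby | Drink | Job | Pet | Color
-----------------------------------------
  1   | painting | coffee | pilot | cat | gray
  2   | cooking | tea | chef | hamster | white
  3   | reading | juice | nurse | dog | brown
  4   | gardening | soda | writer | rabbit | black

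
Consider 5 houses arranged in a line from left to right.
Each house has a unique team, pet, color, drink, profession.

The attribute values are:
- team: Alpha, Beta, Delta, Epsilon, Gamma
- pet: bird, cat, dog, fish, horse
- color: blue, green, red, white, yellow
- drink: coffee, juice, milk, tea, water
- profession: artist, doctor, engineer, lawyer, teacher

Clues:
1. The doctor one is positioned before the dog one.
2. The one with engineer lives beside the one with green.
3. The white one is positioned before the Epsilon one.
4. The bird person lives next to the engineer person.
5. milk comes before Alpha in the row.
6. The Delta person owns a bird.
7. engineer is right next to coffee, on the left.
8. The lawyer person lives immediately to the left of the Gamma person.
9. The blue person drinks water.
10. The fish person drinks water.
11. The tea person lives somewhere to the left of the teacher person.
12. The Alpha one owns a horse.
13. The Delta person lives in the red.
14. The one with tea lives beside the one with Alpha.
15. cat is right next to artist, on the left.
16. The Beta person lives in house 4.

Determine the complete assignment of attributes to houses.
Solution:

House | Team | Pet | Color | Drink | Profession
-----------------------------------------------
  1   | Delta | bird | red | milk | lawyer
  2   | Gamma | cat | white | tea | engineer
  3   | Alpha | horse | green | coffee | artist
  4   | Beta | fish | blue | water | doctor
  5   | Epsilon | dog | yellow | juice | teacher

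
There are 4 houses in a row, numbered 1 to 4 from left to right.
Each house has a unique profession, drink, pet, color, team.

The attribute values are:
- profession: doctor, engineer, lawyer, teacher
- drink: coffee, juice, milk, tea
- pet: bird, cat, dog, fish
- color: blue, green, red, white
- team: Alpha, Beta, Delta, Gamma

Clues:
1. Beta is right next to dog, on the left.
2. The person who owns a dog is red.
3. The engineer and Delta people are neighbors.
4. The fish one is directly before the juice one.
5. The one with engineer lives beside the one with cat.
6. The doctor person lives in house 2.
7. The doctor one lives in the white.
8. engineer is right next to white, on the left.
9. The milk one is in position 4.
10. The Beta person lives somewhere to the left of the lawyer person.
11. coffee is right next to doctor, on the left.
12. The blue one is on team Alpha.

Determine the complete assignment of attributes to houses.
Solution:

House | Profession | Drink | Pet | Color | Team
-----------------------------------------------
  1   | engineer | coffee | fish | blue | Alpha
  2   | doctor | juice | cat | white | Delta
  3   | teacher | tea | bird | green | Beta
  4   | lawyer | milk | dog | red | Gamma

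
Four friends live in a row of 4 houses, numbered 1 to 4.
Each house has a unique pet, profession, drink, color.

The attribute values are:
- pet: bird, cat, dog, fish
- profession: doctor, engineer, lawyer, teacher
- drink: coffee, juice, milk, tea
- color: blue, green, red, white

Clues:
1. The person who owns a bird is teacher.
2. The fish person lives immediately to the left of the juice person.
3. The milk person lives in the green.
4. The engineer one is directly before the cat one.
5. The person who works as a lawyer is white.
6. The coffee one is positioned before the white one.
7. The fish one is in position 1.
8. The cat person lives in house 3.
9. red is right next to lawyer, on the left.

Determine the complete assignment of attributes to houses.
Solution:

House | Pet | Profession | Drink | Color
----------------------------------------
  1   | fish | doctor | coffee | blue
  2   | dog | engineer | juice | red
  3   | cat | lawyer | tea | white
  4   | bird | teacher | milk | green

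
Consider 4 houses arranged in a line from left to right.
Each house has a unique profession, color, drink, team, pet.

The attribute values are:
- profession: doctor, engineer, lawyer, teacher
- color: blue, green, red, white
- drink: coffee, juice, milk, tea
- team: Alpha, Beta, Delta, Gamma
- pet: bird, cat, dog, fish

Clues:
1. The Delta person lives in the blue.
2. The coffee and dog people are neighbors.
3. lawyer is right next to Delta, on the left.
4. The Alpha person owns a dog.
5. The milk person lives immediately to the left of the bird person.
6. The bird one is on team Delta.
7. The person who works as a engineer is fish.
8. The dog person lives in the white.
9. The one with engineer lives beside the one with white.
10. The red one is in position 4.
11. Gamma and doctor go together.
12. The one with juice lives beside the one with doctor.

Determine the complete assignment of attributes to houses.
Solution:

House | Profession | Color | Drink | Team | Pet
-----------------------------------------------
  1   | engineer | green | coffee | Beta | fish
  2   | lawyer | white | milk | Alpha | dog
  3   | teacher | blue | juice | Delta | bird
  4   | doctor | red | tea | Gamma | cat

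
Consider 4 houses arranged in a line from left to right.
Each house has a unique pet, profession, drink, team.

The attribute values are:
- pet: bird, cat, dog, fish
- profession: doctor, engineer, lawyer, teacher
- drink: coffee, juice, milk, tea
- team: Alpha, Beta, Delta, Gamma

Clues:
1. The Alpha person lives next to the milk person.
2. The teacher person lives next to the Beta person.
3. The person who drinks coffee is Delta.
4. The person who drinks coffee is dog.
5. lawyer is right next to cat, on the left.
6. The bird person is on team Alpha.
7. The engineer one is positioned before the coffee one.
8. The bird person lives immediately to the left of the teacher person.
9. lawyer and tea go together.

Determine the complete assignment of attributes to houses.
Solution:

House | Pet | Profession | Drink | Team
---------------------------------------
  1   | bird | lawyer | tea | Alpha
  2   | cat | teacher | milk | Gamma
  3   | fish | engineer | juice | Beta
  4   | dog | doctor | coffee | Delta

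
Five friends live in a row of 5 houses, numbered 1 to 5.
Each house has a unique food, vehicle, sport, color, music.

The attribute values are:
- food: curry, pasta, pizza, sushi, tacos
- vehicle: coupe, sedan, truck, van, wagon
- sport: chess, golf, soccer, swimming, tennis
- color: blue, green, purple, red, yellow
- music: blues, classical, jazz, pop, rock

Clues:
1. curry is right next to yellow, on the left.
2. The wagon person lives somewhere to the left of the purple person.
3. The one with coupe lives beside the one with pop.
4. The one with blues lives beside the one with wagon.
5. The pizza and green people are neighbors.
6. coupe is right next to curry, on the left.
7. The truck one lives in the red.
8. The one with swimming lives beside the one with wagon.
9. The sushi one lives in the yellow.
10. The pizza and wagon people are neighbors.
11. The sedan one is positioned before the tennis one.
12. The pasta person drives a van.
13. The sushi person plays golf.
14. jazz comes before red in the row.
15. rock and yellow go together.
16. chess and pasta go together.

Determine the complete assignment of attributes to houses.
Solution:

House | Food | Vehicle | Sport | Color | Music
----------------------------------------------
  1   | pizza | coupe | swimming | blue | blues
  2   | curry | wagon | soccer | green | pop
  3   | sushi | sedan | golf | yellow | rock
  4   | pasta | van | chess | purple | jazz
  5   | tacos | truck | tennis | red | classical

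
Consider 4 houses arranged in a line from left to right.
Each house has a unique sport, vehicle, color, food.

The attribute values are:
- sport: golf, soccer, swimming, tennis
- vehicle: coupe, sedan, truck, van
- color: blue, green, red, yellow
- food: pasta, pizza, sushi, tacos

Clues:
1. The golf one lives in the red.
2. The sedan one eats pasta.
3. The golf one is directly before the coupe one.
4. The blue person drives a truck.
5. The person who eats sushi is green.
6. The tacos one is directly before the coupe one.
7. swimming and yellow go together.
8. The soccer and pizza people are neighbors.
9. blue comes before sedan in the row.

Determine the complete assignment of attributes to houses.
Solution:

House | Sport | Vehicle | Color | Food
--------------------------------------
  1   | golf | van | red | tacos
  2   | soccer | coupe | green | sushi
  3   | tennis | truck | blue | pizza
  4   | swimming | sedan | yellow | pasta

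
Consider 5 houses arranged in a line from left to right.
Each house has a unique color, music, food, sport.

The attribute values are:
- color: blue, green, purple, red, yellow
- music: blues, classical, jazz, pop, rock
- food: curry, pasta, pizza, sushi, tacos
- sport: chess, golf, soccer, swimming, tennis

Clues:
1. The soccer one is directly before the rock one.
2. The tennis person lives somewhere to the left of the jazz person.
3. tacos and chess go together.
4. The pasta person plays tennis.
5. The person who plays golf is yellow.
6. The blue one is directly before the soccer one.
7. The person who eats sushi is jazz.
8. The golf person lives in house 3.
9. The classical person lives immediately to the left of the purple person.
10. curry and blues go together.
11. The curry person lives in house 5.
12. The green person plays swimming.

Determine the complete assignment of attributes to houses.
Solution:

House | Color | Music | Food | Sport
------------------------------------
  1   | blue | classical | pasta | tennis
  2   | purple | jazz | sushi | soccer
  3   | yellow | rock | pizza | golf
  4   | red | pop | tacos | chess
  5   | green | blues | curry | swimming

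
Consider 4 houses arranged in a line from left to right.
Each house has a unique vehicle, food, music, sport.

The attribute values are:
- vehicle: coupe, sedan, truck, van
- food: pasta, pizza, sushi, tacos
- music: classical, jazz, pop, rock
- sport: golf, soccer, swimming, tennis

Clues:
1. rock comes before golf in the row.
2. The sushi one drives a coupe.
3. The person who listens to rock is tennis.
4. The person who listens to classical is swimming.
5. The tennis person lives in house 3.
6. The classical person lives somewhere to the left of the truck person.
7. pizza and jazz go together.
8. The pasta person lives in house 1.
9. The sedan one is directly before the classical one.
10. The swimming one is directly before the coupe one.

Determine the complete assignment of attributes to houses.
Solution:

House | Vehicle | Food | Music | Sport
--------------------------------------
  1   | sedan | pasta | pop | soccer
  2   | van | tacos | classical | swimming
  3   | coupe | sushi | rock | tennis
  4   | truck | pizza | jazz | golf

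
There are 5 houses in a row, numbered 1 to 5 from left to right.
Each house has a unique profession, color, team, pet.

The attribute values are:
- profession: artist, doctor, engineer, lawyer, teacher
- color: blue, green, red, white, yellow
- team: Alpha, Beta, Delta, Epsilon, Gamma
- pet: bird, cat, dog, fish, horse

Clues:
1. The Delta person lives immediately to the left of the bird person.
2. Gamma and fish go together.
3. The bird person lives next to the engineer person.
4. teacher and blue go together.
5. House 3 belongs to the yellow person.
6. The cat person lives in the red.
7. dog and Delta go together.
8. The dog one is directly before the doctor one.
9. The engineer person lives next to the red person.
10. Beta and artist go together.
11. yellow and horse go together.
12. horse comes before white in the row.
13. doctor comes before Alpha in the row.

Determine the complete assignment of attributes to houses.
Solution:

House | Profession | Color | Team | Pet
---------------------------------------
  1   | teacher | blue | Delta | dog
  2   | doctor | green | Epsilon | bird
  3   | engineer | yellow | Alpha | horse
  4   | artist | red | Beta | cat
  5   | lawyer | white | Gamma | fish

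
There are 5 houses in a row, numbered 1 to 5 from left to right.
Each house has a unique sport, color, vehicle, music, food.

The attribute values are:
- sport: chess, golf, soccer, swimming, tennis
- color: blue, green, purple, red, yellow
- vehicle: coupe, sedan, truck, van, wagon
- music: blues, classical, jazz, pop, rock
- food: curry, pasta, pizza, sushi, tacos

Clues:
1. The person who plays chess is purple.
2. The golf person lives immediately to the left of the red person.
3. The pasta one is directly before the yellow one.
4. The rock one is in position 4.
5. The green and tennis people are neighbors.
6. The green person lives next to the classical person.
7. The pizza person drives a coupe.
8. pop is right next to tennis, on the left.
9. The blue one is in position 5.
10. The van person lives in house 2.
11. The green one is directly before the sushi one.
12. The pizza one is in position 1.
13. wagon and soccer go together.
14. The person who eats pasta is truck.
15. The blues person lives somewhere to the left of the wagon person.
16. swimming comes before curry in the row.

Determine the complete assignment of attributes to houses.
Solution:

House | Sport | Color | Vehicle | Music | Food
----------------------------------------------
  1   | golf | green | coupe | pop | pizza
  2   | tennis | red | van | classical | sushi
  3   | chess | purple | truck | blues | pasta
  4   | swimming | yellow | sedan | rock | tacos
  5   | soccer | blue | wagon | jazz | curry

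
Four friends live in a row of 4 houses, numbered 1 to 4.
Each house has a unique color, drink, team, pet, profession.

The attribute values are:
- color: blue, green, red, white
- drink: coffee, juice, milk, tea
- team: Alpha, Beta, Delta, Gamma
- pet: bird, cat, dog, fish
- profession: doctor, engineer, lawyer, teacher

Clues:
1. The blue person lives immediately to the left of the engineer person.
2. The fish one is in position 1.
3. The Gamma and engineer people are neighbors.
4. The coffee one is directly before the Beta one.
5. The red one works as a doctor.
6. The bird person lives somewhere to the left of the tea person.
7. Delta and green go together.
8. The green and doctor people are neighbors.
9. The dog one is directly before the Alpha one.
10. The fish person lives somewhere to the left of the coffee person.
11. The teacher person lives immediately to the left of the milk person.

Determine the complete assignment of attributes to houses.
Solution:

House | Color | Drink | Team | Pet | Profession
-----------------------------------------------
  1   | blue | juice | Gamma | fish | teacher
  2   | green | milk | Delta | dog | engineer
  3   | red | coffee | Alpha | bird | doctor
  4   | white | tea | Beta | cat | lawyer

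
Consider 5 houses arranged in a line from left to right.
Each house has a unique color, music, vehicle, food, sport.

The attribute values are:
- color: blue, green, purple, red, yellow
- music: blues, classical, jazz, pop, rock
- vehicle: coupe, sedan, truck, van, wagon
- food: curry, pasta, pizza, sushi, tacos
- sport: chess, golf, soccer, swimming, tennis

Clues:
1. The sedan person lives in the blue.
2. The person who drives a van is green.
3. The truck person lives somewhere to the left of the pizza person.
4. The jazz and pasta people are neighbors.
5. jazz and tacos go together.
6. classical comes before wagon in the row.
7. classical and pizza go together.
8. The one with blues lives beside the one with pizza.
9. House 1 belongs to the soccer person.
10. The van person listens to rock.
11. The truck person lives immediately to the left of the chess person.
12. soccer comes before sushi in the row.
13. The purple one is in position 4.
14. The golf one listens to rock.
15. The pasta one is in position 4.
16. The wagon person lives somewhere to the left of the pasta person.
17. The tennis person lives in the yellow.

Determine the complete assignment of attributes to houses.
Solution:

House | Color | Music | Vehicle | Food | Sport
----------------------------------------------
  1   | red | blues | truck | curry | soccer
  2   | blue | classical | sedan | pizza | chess
  3   | yellow | jazz | wagon | tacos | tennis
  4   | purple | pop | coupe | pasta | swimming
  5   | green | rock | van | sushi | golf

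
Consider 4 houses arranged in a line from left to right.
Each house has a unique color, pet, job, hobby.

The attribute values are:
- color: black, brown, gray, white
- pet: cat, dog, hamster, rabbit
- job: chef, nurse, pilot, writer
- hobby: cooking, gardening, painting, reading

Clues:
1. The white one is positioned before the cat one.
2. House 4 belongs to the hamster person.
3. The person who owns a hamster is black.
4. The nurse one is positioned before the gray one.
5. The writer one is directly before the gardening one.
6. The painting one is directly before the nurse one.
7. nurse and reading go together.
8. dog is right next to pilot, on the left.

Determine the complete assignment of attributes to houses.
Solution:

House | Color | Pet | Job | Hobby
---------------------------------
  1   | white | rabbit | chef | painting
  2   | brown | cat | nurse | reading
  3   | gray | dog | writer | cooking
  4   | black | hamster | pilot | gardening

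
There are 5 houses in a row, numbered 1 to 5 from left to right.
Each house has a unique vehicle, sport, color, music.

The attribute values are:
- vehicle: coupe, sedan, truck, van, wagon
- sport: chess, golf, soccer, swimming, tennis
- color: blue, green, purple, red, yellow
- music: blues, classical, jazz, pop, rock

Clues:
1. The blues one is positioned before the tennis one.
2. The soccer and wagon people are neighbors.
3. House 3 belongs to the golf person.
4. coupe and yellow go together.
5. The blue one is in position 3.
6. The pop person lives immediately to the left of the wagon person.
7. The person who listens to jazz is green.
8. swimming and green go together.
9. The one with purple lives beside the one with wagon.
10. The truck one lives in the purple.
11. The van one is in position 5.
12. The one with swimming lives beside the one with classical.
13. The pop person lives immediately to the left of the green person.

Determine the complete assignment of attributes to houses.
Solution:

House | Vehicle | Sport | Color | Music
---------------------------------------
  1   | truck | soccer | purple | pop
  2   | wagon | swimming | green | jazz
  3   | sedan | golf | blue | classical
  4   | coupe | chess | yellow | blues
  5   | van | tennis | red | rock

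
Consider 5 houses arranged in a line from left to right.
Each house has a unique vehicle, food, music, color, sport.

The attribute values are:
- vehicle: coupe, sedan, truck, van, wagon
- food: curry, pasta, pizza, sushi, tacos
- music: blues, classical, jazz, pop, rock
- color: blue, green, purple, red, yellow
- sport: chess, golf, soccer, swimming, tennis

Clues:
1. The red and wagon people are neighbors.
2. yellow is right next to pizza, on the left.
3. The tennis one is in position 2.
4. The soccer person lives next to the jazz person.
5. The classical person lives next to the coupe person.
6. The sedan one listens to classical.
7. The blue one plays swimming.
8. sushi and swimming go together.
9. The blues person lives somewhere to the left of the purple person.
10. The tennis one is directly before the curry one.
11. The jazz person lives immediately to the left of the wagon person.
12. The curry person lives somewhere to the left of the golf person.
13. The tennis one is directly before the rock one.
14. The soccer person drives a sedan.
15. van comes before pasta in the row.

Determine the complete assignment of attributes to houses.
Solution:

House | Vehicle | Food | Music | Color | Sport
----------------------------------------------
  1   | sedan | tacos | classical | yellow | soccer
  2   | coupe | pizza | jazz | red | tennis
  3   | wagon | curry | rock | green | chess
  4   | van | sushi | blues | blue | swimming
  5   | truck | pasta | pop | purple | golf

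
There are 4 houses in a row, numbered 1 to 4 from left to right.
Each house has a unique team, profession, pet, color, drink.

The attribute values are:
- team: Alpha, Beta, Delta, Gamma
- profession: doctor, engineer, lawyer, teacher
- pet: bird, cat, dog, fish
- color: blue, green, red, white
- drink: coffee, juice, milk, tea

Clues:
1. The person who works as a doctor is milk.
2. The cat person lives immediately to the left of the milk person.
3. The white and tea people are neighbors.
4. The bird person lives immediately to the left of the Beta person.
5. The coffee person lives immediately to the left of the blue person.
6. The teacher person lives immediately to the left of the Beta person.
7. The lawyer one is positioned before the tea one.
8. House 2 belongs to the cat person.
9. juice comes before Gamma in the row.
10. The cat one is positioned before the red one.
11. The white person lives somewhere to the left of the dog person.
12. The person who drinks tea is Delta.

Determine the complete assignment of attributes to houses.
Solution:

House | Team | Profession | Pet | Color | Drink
-----------------------------------------------
  1   | Alpha | teacher | bird | green | coffee
  2   | Beta | lawyer | cat | blue | juice
  3   | Gamma | doctor | fish | white | milk
  4   | Delta | engineer | dog | red | tea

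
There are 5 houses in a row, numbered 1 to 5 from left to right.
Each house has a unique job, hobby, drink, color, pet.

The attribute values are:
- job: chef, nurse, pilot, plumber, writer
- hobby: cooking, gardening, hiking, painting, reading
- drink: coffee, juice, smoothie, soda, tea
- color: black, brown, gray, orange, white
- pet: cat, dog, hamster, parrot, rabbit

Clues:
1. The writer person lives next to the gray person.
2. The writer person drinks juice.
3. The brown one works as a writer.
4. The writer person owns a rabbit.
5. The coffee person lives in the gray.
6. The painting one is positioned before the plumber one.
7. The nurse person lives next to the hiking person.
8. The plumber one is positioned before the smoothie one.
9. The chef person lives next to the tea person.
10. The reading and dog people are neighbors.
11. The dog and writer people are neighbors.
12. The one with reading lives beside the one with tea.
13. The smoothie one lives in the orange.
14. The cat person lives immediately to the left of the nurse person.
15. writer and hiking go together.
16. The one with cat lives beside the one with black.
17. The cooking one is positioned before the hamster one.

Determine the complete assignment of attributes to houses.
Solution:

House | Job | Hobby | Drink | Color | Pet
-----------------------------------------
  1   | chef | reading | soda | white | cat
  2   | nurse | painting | tea | black | dog
  3   | writer | hiking | juice | brown | rabbit
  4   | plumber | cooking | coffee | gray | parrot
  5   | pilot | gardening | smoothie | orange | hamster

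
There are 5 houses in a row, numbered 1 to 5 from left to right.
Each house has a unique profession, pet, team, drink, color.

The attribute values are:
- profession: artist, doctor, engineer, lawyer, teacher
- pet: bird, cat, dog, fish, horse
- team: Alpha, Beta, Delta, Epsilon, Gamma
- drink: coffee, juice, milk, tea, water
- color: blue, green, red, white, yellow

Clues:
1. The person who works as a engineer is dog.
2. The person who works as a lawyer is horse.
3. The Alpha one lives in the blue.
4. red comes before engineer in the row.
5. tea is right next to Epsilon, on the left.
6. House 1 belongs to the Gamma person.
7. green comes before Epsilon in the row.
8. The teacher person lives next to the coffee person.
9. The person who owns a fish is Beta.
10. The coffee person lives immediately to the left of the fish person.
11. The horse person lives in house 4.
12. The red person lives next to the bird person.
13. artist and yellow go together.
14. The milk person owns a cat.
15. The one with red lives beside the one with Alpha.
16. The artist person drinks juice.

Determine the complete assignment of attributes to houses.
Solution:

House | Profession | Pet | Team | Drink | Color
-----------------------------------------------
  1   | teacher | cat | Gamma | milk | red
  2   | doctor | bird | Alpha | coffee | blue
  3   | artist | fish | Beta | juice | yellow
  4   | lawyer | horse | Delta | tea | green
  5   | engineer | dog | Epsilon | water | white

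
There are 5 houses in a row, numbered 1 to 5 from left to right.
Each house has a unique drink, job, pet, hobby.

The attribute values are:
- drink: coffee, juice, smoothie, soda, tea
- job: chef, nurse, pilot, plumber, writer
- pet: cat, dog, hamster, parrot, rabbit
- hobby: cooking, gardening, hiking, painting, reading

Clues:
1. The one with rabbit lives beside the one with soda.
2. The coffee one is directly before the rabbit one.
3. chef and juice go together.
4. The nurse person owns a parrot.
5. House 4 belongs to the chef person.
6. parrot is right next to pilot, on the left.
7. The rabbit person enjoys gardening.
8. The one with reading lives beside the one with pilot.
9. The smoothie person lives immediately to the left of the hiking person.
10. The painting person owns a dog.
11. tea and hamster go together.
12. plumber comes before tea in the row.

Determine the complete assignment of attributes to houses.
Solution:

House | Drink | Job | Pet | Hobby
---------------------------------
  1   | coffee | nurse | parrot | reading
  2   | smoothie | pilot | rabbit | gardening
  3   | soda | plumber | cat | hiking
  4   | juice | chef | dog | painting
  5   | tea | writer | hamster | cooking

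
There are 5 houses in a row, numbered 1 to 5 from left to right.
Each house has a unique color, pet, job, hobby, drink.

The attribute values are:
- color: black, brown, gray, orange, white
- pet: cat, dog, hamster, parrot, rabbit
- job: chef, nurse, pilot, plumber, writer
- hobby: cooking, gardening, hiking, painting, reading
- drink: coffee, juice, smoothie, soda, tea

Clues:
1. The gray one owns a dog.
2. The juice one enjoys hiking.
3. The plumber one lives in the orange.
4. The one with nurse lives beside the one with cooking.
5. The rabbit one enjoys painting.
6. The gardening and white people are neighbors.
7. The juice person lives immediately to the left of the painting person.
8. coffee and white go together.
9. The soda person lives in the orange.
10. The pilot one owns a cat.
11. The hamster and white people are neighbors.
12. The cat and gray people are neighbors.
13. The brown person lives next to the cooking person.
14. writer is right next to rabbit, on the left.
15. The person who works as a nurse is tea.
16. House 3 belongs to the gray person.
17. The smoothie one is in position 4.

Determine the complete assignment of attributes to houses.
Solution:

House | Color | Pet | Job | Hobby | Drink
-----------------------------------------
  1   | brown | hamster | nurse | gardening | tea
  2   | white | cat | pilot | cooking | coffee
  3   | gray | dog | writer | hiking | juice
  4   | black | rabbit | chef | painting | smoothie
  5   | orange | parrot | plumber | reading | soda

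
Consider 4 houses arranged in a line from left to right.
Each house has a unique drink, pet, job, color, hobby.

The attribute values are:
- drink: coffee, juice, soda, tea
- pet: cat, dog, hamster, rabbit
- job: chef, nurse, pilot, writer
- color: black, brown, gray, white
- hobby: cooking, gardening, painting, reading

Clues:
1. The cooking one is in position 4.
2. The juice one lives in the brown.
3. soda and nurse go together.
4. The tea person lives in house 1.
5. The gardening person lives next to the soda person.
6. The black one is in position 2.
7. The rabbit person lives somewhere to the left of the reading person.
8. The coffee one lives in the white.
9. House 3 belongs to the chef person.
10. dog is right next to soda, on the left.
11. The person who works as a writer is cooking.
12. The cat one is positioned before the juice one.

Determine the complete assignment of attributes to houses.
Solution:

House | Drink | Pet | Job | Color | Hobby
-----------------------------------------
  1   | tea | dog | pilot | gray | gardening
  2   | soda | rabbit | nurse | black | painting
  3   | coffee | cat | chef | white | reading
  4   | juice | hamster | writer | brown | cooking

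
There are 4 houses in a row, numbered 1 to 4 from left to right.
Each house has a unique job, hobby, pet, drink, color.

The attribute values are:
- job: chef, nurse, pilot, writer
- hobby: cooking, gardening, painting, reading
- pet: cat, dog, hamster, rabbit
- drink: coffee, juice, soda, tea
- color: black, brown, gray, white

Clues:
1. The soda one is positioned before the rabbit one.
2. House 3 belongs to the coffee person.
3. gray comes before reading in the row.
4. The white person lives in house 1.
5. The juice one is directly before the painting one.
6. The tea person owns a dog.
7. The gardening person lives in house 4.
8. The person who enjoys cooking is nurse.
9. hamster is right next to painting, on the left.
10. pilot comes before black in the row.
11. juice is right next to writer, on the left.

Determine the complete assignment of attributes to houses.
Solution:

House | Job | Hobby | Pet | Drink | Color
-----------------------------------------
  1   | nurse | cooking | hamster | juice | white
  2   | writer | painting | cat | soda | gray
  3   | pilot | reading | rabbit | coffee | brown
  4   | chef | gardening | dog | tea | black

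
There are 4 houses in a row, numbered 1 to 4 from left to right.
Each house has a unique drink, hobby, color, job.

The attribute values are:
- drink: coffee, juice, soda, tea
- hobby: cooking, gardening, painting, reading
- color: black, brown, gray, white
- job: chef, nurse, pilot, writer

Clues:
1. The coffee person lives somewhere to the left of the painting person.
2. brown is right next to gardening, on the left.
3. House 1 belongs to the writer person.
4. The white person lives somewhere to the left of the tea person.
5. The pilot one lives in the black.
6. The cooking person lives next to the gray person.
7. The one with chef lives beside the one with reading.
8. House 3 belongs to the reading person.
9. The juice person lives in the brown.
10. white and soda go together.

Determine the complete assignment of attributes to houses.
Solution:

House | Drink | Hobby | Color | Job
-----------------------------------
  1   | juice | cooking | brown | writer
  2   | coffee | gardening | gray | chef
  3   | soda | reading | white | nurse
  4   | tea | painting | black | pilot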